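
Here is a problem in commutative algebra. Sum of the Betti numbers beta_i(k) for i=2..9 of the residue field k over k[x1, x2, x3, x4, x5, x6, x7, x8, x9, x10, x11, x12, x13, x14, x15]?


Koszul resolution: beta_i(k)=C(n,i), n=15
C(15,2)=105, C(15,3)=455, C(15,4)=1365, C(15,5)=3003, C(15,6)=5005, C(15,7)=6435, C(15,8)=6435, C(15,9)=5005
Sum=27808


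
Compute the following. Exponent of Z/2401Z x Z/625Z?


Exponent = lcm of the cyclic orders; pairwise coprime => product.
7^4*5^4=2401*625=1500625


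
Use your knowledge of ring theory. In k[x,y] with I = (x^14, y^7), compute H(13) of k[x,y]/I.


k[x,y], I = (x^14, y^7), d = 13
Need i < 14 and d-i < 7.
Range: 7 <= i <= 13.
H(13) = 7


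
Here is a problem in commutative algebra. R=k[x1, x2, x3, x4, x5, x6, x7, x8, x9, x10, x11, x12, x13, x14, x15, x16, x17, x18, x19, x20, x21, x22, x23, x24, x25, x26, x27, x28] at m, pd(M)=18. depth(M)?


pd+depth=depth(R)=28
depth=28-18=10


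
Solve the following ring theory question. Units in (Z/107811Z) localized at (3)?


Local ring = Z/81Z.
phi(81) = 3^3*(3-1) = 54


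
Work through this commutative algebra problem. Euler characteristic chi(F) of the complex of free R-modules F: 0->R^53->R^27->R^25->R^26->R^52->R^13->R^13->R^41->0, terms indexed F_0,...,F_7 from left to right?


chi = sum (-1)^i * rank:
(-1)^0*53=53
(-1)^1*27=-27
(-1)^2*25=25
(-1)^3*26=-26
(-1)^4*52=52
(-1)^5*13=-13
(-1)^6*13=13
(-1)^7*41=-41
chi=36


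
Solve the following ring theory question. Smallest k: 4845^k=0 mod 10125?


4845^k mod 10125:
k=1: 4845
k=2: 4275
k=3: 6750
k=4: 0
First zero at k = 4


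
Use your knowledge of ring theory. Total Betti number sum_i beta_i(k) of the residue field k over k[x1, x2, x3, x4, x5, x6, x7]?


Koszul resolution: beta_i(k)=C(n,i), n=7
sum_i C(7,i) = 2^7 = 128


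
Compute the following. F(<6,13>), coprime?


gcd(6,13)=1 => F=ab-a-b=6*13-6-13=78-19=59


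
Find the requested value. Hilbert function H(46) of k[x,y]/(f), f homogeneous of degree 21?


H(t)=d for t>=d-1.
d=21, t=46
H(46)=21


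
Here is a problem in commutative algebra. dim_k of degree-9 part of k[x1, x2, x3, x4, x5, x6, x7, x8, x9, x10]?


C(d+n-1,n-1)=C(18,9)=48620


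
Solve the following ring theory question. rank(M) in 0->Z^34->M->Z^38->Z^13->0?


Alt sum=0:
(-1)^0*34 + (-1)^1*? + (-1)^2*38 + (-1)^3*13=0
rank(M)=59


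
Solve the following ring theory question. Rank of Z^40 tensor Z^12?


rank(M(x)N) = rank(M)*rank(N)
40*12 = 480


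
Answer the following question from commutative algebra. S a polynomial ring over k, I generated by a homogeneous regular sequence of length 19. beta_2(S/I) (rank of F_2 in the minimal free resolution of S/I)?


Regular sequence => Koszul complex is the minimal free resolution.
Syz_1 minimally generated by Koszul relations f_i*e_j - f_j*e_i (i<j): mu(Syz_1) = beta_2 = C(m,2) = m(m-1)/2
m=19
19*18/2 = 171


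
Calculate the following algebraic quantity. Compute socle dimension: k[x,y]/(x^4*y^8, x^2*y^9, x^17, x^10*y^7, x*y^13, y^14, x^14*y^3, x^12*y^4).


Socle = ann(m) = span of standard monomials u with x*u, y*u in I (staircase corners).
Minimal generators: x^17, x^14*y^3, x^12*y^4, x^10*y^7, x^4*y^8, x^2*y^9, x*y^13, y^14
Corners: y^13, xy^12, x^3y^8, x^9y^7, x^11y^6, x^13y^3, x^16y^2
Socle dim=7


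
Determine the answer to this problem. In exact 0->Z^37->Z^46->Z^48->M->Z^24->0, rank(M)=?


Alt sum=0:
(-1)^0*37 + (-1)^1*46 + (-1)^2*48 + (-1)^3*? + (-1)^4*24=0
rank(M)=63


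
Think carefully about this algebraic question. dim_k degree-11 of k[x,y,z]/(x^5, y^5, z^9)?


Need i<5, j<5, k<9 with i+j+k=11.
For each i, j ranges over max(0,11-i-8)..min(4,11-i):
  i=0: j in [3,4] -> 2
  i=1: j in [2,4] -> 3
  i=2: j in [1,4] -> 4
  i=3: j in [0,4] -> 5
  i=4: j in [0,4] -> 5
H(11) = 2+3+4+5+5 = 19


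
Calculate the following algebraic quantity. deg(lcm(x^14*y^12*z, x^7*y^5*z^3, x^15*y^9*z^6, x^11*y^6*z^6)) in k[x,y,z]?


lcm = componentwise max:
x: max(14,7,15,11)=15
y: max(12,5,9,6)=12
z: max(1,3,6,6)=6
Total=15+12+6=33


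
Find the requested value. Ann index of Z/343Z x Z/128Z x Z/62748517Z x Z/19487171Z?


Exponent = lcm of the cyclic orders; pairwise coprime => product.
7^3*2^7*13^7*11^7=343*128*62748517*19487171=53685419610363468928


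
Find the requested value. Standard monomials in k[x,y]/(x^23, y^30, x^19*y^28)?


k[x,y]/I, I = (x^23, y^30, x^19*y^28)
Rect: 23x30=690. Corner: (23-19)x(30-28)=8.
dim = 690-8 = 682


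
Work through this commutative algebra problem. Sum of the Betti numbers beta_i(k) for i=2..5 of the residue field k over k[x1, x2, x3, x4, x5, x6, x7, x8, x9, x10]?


Koszul resolution: beta_i(k)=C(n,i), n=10
C(10,2)=45, C(10,3)=120, C(10,4)=210, C(10,5)=252
Sum=627


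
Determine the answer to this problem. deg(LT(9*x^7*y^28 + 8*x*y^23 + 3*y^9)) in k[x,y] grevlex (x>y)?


LT: 9*x^7*y^28
deg_x=7, deg_y=28
Total=7+28=35


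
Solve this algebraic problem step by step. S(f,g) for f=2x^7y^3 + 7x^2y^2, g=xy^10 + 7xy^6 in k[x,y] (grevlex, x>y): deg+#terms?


LT(f)=2x^7y^3, LT(g)=xy^10
lcm(LM)=x^7y^10
S(f,g) (scaled by 2 to clear denominators) = y^7*f - 2x^6*g = -14x^7y^6 + 7x^2y^9
2 terms, deg 13.
13+2=15


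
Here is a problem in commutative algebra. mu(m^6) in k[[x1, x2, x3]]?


C(n+d-1,d)=C(8,6)=28


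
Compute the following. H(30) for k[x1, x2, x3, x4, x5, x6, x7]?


C(d+n-1,n-1)=C(36,6)=1947792


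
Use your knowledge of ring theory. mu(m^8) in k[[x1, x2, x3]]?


C(n+d-1,d)=C(10,8)=45


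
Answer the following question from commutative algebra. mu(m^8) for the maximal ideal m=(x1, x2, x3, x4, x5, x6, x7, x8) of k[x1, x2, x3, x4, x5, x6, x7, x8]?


Graded Nakayama: mu(m^d) = dim_k (m^d/m^(d+1)) = #degree-8 monomials in 8 vars
C(n+d-1,d)=C(15,8)=6435


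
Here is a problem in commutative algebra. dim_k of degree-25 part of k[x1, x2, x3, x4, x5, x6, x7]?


C(d+n-1,n-1)=C(31,6)=736281


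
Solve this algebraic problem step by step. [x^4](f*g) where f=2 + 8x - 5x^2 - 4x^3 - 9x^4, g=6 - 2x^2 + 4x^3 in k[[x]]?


[x^4] = sum a_i*b_j, i+j=4
  8*4=32
  -5*-2=10
  -9*6=-54
Sum=-12


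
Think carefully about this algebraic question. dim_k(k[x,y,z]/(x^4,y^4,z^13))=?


Basis: x^iy^jz^k, i<4,j<4,k<13
4*4*13=208


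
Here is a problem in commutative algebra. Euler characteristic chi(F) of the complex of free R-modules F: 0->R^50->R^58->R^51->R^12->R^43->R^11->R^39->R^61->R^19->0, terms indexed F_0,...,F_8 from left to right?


chi = sum (-1)^i * rank:
(-1)^0*50=50
(-1)^1*58=-58
(-1)^2*51=51
(-1)^3*12=-12
(-1)^4*43=43
(-1)^5*11=-11
(-1)^6*39=39
(-1)^7*61=-61
(-1)^8*19=19
chi=60


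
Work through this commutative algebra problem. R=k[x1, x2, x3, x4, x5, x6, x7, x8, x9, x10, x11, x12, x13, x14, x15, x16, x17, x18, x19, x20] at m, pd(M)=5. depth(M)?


pd+depth=depth(R)=20
depth=20-5=15


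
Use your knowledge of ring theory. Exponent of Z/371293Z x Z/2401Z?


Exponent = lcm of the cyclic orders; pairwise coprime => product.
13^5*7^4=371293*2401=891474493


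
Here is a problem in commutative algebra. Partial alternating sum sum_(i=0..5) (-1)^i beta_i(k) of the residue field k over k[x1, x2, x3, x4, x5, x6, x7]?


Koszul resolution: beta_i(k)=C(n,i), n=7
sum_(i=0..p) (-1)^i C(n,i) = (-1)^p C(n-1,p)
(-1)^5*C(6,5) = (-1)^5*6 = -6


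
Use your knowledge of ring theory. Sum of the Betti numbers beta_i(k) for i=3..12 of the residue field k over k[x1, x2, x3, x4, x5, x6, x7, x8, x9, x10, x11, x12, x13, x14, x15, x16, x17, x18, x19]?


Koszul resolution: beta_i(k)=C(n,i), n=19
C(19,3)=969, C(19,4)=3876, C(19,5)=11628, C(19,6)=27132, C(19,7)=50388, C(19,8)=75582, C(19,9)=92378, C(19,10)=92378, C(19,11)=75582, C(19,12)=50388
Sum=480301


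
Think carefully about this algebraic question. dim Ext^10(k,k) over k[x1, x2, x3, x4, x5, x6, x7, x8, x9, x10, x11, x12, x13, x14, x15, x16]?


C(n,i)=C(16,10)=8008


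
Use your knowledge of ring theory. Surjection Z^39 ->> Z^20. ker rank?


rank(ker) = 39-20 = 19


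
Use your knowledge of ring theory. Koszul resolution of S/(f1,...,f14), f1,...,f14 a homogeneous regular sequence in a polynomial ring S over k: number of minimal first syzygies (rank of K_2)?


Regular sequence => Koszul complex is the minimal free resolution.
Syz_1 minimally generated by Koszul relations f_i*e_j - f_j*e_i (i<j): mu(Syz_1) = beta_2 = C(m,2) = m(m-1)/2
m=14
14*13/2 = 91


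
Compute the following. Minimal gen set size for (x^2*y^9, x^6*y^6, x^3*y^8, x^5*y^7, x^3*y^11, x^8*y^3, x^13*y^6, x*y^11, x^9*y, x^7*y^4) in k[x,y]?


Remove redundant (divisible by others).
x^3*y^11 redundant.
x^13*y^6 redundant.
Min: x^9*y, x^8*y^3, x^7*y^4, x^6*y^6, x^5*y^7, x^3*y^8, x^2*y^9, x*y^11
Count=8


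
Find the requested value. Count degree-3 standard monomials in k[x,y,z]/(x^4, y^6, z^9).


Need i<4, j<6, k<9 with i+j+k=3.
For each i, j ranges over max(0,3-i-8)..min(5,3-i):
  i=0: j in [0,3] -> 4
  i=1: j in [0,2] -> 3
  i=2: j in [0,1] -> 2
  i=3: j in [0,0] -> 1
H(3) = 4+3+2+1 = 10


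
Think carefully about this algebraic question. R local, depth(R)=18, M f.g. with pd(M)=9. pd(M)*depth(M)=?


pd+depth=18
depth=18-9=9
pd*depth=9*9=81


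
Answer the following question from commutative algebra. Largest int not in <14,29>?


gcd(14,29)=1 => F=ab-a-b=14*29-14-29=406-43=363


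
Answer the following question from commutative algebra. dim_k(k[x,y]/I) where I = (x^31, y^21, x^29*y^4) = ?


k[x,y]/I, I = (x^31, y^21, x^29*y^4)
Rect: 31x21=651. Corner: (31-29)x(21-4)=34.
dim = 651-34 = 617


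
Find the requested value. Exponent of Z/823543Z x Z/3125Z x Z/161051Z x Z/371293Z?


Exponent = lcm of the cyclic orders; pairwise coprime => product.
7^7*5^5*11^5*13^5=823543*3125*161051*371293=153892157782015778125


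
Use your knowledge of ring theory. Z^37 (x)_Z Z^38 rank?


rank(M(x)N) = rank(M)*rank(N)
37*38 = 1406


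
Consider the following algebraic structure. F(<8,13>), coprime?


gcd(8,13)=1 => F=ab-a-b=8*13-8-13=104-21=83


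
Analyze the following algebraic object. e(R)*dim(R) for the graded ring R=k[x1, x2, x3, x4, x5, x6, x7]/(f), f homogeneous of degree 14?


e(R)=deg(f)=14, dim(R)=7-1=6
e*dim=14*6=84


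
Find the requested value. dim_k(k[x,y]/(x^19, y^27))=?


Basis: x^i*y^j, i<19, j<27
19*27=513


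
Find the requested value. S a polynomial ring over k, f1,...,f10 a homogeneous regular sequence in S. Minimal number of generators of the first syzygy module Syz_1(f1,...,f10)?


Regular sequence => Koszul complex is the minimal free resolution.
Syz_1 minimally generated by Koszul relations f_i*e_j - f_j*e_i (i<j): mu(Syz_1) = beta_2 = C(m,2) = m(m-1)/2
m=10
10*9/2 = 45


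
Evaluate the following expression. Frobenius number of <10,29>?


gcd(10,29)=1 => F=ab-a-b=10*29-10-29=290-39=251


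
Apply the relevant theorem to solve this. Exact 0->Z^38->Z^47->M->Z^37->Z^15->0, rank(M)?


Alt sum=0:
(-1)^0*38 + (-1)^1*47 + (-1)^2*? + (-1)^3*37 + (-1)^4*15=0
rank(M)=31


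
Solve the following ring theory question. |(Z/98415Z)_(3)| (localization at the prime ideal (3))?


3-primary part: 98415=3^9*5
Size=3^9=19683


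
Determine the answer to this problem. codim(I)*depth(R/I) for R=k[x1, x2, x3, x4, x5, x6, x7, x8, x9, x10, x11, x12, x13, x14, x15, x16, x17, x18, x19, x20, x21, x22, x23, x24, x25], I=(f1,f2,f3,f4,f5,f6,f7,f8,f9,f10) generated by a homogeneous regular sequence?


codim=10, depth=dim(R/I)=25-10=15
Product=10*15=150


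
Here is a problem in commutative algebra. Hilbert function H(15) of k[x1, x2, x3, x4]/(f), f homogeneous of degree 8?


C(18,3)-C(10,3)=816-120=696


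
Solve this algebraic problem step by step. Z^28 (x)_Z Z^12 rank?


rank(M(x)N) = rank(M)*rank(N)
28*12 = 336


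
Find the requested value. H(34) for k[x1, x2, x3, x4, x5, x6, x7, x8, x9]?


C(d+n-1,n-1)=C(42,8)=118030185


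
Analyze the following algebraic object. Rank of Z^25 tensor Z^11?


rank(M(x)N) = rank(M)*rank(N)
25*11 = 275


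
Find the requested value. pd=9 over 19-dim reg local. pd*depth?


pd+depth=19
depth=19-9=10
pd*depth=9*10=90


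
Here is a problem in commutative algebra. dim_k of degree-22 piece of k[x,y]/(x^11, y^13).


k[x,y], I = (x^11, y^13), d = 22
Need i < 11 and d-i < 13.
Range: 10 <= i <= 10.
H(22) = 1


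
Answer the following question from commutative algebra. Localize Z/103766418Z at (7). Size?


7-primary part: 103766418=7^8*18
Size=7^8=5764801


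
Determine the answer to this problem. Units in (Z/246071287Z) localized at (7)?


Local ring = Z/16807Z.
phi(16807) = 7^4*(7-1) = 14406


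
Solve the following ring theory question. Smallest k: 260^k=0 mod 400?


260^k mod 400:
k=1: 260
k=2: 0
First zero at k = 2


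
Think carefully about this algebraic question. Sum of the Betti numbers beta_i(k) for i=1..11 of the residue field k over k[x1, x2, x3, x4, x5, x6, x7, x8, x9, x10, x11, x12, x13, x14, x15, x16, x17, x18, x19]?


Koszul resolution: beta_i(k)=C(n,i), n=19
C(19,1)=19, C(19,2)=171, C(19,3)=969, C(19,4)=3876, C(19,5)=11628, C(19,6)=27132, C(19,7)=50388, C(19,8)=75582, C(19,9)=92378, C(19,10)=92378, C(19,11)=75582
Sum=430103


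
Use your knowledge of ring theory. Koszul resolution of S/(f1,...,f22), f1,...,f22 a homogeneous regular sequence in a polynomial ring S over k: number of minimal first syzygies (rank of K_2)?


Regular sequence => Koszul complex is the minimal free resolution.
Syz_1 minimally generated by Koszul relations f_i*e_j - f_j*e_i (i<j): mu(Syz_1) = beta_2 = C(m,2) = m(m-1)/2
m=22
22*21/2 = 231


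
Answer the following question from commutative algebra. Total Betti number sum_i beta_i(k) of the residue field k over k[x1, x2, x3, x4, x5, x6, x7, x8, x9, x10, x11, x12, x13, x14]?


Koszul resolution: beta_i(k)=C(n,i), n=14
sum_i C(14,i) = 2^14 = 16384


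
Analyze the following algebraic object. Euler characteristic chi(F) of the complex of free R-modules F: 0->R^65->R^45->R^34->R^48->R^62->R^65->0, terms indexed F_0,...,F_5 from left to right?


chi = sum (-1)^i * rank:
(-1)^0*65=65
(-1)^1*45=-45
(-1)^2*34=34
(-1)^3*48=-48
(-1)^4*62=62
(-1)^5*65=-65
chi=3


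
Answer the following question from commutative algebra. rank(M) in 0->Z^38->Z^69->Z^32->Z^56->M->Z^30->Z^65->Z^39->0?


Alt sum=0:
(-1)^0*38 + (-1)^1*69 + (-1)^2*32 + (-1)^3*56 + (-1)^4*? + (-1)^5*30 + (-1)^6*65 + (-1)^7*39=0
rank(M)=59


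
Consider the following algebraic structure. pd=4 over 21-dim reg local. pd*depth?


pd+depth=21
depth=21-4=17
pd*depth=4*17=68


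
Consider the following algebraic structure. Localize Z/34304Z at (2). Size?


2-primary part: 34304=2^9*67
Size=2^9=512


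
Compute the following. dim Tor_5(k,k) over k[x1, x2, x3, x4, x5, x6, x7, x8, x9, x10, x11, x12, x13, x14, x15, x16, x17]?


Koszul: C(n,i)=C(17,5)=6188


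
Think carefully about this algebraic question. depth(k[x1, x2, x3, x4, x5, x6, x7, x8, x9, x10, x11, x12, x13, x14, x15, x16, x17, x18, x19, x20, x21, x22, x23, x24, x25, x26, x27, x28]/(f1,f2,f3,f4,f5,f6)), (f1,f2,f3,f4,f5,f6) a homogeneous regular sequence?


depth(R)=28
depth(R/I)=28-6=22


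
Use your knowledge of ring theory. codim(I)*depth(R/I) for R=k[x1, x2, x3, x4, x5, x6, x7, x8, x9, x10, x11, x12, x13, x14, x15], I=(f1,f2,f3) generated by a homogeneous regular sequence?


codim=3, depth=dim(R/I)=15-3=12
Product=3*12=36


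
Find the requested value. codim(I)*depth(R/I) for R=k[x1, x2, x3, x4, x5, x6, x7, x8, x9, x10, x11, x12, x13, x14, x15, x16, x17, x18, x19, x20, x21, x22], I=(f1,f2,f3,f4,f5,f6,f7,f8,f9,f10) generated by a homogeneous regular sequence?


codim=10, depth=dim(R/I)=22-10=12
Product=10*12=120


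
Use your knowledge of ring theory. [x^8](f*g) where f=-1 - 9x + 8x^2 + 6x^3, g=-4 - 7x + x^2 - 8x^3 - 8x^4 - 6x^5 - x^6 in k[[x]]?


[x^8] = sum a_i*b_j, i+j=8
  8*-1=-8
  6*-6=-36
Sum=-44


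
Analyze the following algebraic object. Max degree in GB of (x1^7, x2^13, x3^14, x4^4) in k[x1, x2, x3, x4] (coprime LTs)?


Pure powers, coprime LTs => already GB.
Degrees: 7, 13, 14, 4
Max=14


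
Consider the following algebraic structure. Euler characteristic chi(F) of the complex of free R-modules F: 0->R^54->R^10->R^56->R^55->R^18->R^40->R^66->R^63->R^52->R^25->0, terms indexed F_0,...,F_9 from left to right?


chi = sum (-1)^i * rank:
(-1)^0*54=54
(-1)^1*10=-10
(-1)^2*56=56
(-1)^3*55=-55
(-1)^4*18=18
(-1)^5*40=-40
(-1)^6*66=66
(-1)^7*63=-63
(-1)^8*52=52
(-1)^9*25=-25
chi=53


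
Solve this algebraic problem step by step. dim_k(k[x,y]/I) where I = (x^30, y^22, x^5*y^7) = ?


k[x,y]/I, I = (x^30, y^22, x^5*y^7)
Rect: 30x22=660. Corner: (30-5)x(22-7)=375.
dim = 660-375 = 285


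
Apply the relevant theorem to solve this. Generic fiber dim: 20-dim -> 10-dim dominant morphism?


dim(fiber)=dim(X)-dim(Y)=20-10=10


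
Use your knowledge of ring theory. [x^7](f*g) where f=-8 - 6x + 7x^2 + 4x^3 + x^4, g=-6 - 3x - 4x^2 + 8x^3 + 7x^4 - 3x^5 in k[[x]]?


[x^7] = sum a_i*b_j, i+j=7
  7*-3=-21
  4*7=28
  1*8=8
Sum=15


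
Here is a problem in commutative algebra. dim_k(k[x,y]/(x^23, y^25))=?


Basis: x^i*y^j, i<23, j<25
23*25=575


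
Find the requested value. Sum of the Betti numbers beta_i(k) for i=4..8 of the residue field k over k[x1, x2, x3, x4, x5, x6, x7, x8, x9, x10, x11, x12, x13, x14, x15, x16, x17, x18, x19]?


Koszul resolution: beta_i(k)=C(n,i), n=19
C(19,4)=3876, C(19,5)=11628, C(19,6)=27132, C(19,7)=50388, C(19,8)=75582
Sum=168606


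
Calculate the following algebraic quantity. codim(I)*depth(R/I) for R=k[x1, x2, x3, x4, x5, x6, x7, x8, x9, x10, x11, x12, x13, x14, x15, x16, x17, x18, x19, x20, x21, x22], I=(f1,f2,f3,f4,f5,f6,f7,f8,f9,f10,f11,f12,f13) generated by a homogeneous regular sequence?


codim=13, depth=dim(R/I)=22-13=9
Product=13*9=117


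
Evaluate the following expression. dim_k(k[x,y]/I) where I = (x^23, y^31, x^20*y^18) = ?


k[x,y]/I, I = (x^23, y^31, x^20*y^18)
Rect: 23x31=713. Corner: (23-20)x(31-18)=39.
dim = 713-39 = 674


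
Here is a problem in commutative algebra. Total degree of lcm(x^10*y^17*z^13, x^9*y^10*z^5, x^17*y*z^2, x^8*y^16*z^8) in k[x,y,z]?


lcm = componentwise max:
x: max(10,9,17,8)=17
y: max(17,10,1,16)=17
z: max(13,5,2,8)=13
Total=17+17+13=47


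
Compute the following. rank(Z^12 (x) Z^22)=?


rank(M(x)N) = rank(M)*rank(N)
12*22 = 264


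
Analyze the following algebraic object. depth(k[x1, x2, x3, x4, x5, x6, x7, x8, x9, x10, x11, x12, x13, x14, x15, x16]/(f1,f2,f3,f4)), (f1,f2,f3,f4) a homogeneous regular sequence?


depth(R)=16
depth(R/I)=16-4=12


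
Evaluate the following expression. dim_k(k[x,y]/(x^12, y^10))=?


Basis: x^i*y^j, i<12, j<10
12*10=120


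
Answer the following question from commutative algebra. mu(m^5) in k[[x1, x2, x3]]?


C(n+d-1,d)=C(7,5)=21


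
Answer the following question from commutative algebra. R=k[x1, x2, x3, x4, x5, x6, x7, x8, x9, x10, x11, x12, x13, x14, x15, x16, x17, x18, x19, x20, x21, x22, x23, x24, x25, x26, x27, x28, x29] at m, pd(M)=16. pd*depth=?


pd+depth=29
depth=29-16=13
pd*depth=16*13=208


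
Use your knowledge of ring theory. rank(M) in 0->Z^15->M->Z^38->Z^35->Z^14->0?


Alt sum=0:
(-1)^0*15 + (-1)^1*? + (-1)^2*38 + (-1)^3*35 + (-1)^4*14=0
rank(M)=32


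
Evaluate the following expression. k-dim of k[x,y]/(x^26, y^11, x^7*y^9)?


k[x,y]/I, I = (x^26, y^11, x^7*y^9)
Rect: 26x11=286. Corner: (26-7)x(11-9)=38.
dim = 286-38 = 248


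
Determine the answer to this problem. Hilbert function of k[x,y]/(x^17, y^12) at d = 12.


k[x,y], I = (x^17, y^12), d = 12
Need i < 17 and d-i < 12.
Range: 1 <= i <= 12.
H(12) = 12


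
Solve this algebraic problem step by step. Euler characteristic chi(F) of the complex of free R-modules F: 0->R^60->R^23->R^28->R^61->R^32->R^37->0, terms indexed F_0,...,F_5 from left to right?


chi = sum (-1)^i * rank:
(-1)^0*60=60
(-1)^1*23=-23
(-1)^2*28=28
(-1)^3*61=-61
(-1)^4*32=32
(-1)^5*37=-37
chi=-1


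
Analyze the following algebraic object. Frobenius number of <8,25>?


gcd(8,25)=1 => F=ab-a-b=8*25-8-25=200-33=167


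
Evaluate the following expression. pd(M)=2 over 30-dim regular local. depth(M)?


pd+depth=depth(R)=30
depth=30-2=28


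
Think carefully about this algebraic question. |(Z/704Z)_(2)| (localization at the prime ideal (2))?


2-primary part: 704=2^6*11
Size=2^6=64


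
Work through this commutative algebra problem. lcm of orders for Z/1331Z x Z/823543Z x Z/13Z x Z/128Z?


Exponent = lcm of the cyclic orders; pairwise coprime => product.
11^3*7^7*13^1*2^7=1331*823543*13*128=1823969859712


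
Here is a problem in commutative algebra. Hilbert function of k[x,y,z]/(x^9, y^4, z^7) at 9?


Need i<9, j<4, k<7 with i+j+k=9.
For each i, j ranges over max(0,9-i-6)..min(3,9-i):
  i=0: j in [3,3] -> 1
  i=1: j in [2,3] -> 2
  i=2: j in [1,3] -> 3
  i=3: j in [0,3] -> 4
  i=4: j in [0,3] -> 4
  i=5: j in [0,3] -> 4
  i=6: j in [0,3] -> 4
  i=7: j in [0,2] -> 3
  i=8: j in [0,1] -> 2
H(9) = 1+2+3+4+4+4+4+3+2 = 27


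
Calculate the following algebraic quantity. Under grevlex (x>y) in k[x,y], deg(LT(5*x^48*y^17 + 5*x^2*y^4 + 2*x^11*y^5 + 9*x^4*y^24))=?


LT: 5*x^48*y^17
deg_x=48, deg_y=17
Total=48+17=65


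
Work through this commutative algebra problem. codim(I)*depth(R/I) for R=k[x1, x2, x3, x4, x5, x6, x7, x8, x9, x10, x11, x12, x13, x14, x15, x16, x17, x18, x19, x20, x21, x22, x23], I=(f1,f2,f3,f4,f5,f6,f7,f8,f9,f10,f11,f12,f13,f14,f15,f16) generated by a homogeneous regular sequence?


codim=16, depth=dim(R/I)=23-16=7
Product=16*7=112


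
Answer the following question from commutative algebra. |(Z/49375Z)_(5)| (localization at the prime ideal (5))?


5-primary part: 49375=5^4*79
Size=5^4=625


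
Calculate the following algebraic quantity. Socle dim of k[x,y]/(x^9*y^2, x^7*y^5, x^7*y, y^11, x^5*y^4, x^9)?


Socle = ann(m) = span of standard monomials u with x*u, y*u in I (staircase corners).
Redundant generators: x^7*y^5, x^9*y^2
Minimal generators: x^9, x^7*y, x^5*y^4, y^11
Corners: x^4y^10, x^6y^3, x^8
Socle dim=3


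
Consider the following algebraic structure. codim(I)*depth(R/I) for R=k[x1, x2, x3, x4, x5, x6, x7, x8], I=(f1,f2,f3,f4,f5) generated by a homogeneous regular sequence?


codim=5, depth=dim(R/I)=8-5=3
Product=5*3=15


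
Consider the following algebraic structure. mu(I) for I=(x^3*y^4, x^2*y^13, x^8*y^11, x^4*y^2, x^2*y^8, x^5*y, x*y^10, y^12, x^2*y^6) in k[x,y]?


Remove redundant (divisible by others).
x^2*y^13 redundant.
x^2*y^8 redundant.
x^8*y^11 redundant.
Min: x^5*y, x^4*y^2, x^3*y^4, x^2*y^6, x*y^10, y^12
Count=6


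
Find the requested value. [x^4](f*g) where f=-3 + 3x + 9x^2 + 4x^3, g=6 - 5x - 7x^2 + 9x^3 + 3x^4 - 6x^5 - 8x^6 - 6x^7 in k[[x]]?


[x^4] = sum a_i*b_j, i+j=4
  -3*3=-9
  3*9=27
  9*-7=-63
  4*-5=-20
Sum=-65


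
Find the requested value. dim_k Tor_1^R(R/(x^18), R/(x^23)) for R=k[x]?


Tor_1(R/I,R/J)=(I cap J)/IJ=(x^23)/(x^41)
dim=41-23=min(18,23)=18


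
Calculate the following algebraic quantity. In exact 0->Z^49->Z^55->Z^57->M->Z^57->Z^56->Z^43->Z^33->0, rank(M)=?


Alt sum=0:
(-1)^0*49 + (-1)^1*55 + (-1)^2*57 + (-1)^3*? + (-1)^4*57 + (-1)^5*56 + (-1)^6*43 + (-1)^7*33=0
rank(M)=62


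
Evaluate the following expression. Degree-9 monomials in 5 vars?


C(d+n-1,n-1)=C(13,4)=715


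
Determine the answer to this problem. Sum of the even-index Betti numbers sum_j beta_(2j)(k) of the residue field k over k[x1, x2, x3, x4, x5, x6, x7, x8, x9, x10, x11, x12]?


Koszul resolution: beta_i(k)=C(n,i), n=12
sum_even C(12,i) = 2^(n-1) = 2^11 = 2048


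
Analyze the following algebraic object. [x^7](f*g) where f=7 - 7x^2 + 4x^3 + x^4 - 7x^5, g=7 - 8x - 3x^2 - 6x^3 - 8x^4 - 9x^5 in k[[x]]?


[x^7] = sum a_i*b_j, i+j=7
  -7*-9=63
  4*-8=-32
  1*-6=-6
  -7*-3=21
Sum=46


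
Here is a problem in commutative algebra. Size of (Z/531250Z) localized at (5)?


5-primary part: 531250=5^6*34
Size=5^6=15625


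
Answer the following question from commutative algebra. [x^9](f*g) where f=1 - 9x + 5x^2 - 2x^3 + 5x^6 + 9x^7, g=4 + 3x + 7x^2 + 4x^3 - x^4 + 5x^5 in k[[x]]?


[x^9] = sum a_i*b_j, i+j=9
  5*4=20
  9*7=63
Sum=83


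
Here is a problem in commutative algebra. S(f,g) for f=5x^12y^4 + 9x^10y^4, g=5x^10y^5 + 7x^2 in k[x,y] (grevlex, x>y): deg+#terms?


LT(f)=5x^12y^4, LT(g)=5x^10y^5
lcm(LM)=x^12y^5
S(f,g) (scaled by 25 to clear denominators) = 5y*f - 5x^2*g = 45x^10y^5 - 35x^4
2 terms, deg 15.
15+2=17


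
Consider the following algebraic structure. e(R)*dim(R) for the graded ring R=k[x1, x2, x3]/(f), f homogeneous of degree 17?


e(R)=deg(f)=17, dim(R)=3-1=2
e*dim=17*2=34


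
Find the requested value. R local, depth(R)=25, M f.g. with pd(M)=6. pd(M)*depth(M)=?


pd+depth=25
depth=25-6=19
pd*depth=6*19=114


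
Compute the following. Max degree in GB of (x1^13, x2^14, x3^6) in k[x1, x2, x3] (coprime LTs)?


Pure powers, coprime LTs => already GB.
Degrees: 13, 14, 6
Max=14


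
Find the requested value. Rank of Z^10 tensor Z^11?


rank(M(x)N) = rank(M)*rank(N)
10*11 = 110


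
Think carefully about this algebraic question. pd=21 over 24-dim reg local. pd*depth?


pd+depth=24
depth=24-21=3
pd*depth=21*3=63


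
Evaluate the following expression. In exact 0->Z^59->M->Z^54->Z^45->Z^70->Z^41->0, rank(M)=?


Alt sum=0:
(-1)^0*59 + (-1)^1*? + (-1)^2*54 + (-1)^3*45 + (-1)^4*70 + (-1)^5*41=0
rank(M)=97


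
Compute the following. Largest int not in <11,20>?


gcd(11,20)=1 => F=ab-a-b=11*20-11-20=220-31=189


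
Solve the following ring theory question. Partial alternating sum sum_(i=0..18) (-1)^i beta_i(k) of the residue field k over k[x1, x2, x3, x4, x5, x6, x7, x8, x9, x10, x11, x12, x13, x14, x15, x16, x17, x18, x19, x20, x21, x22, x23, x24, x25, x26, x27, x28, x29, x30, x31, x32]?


Koszul resolution: beta_i(k)=C(n,i), n=32
sum_(i=0..p) (-1)^i C(n,i) = (-1)^p C(n-1,p)
(-1)^18*C(31,18) = (-1)^18*206253075 = 206253075


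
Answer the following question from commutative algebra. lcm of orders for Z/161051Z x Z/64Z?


Exponent = lcm of the cyclic orders; pairwise coprime => product.
11^5*2^6=161051*64=10307264


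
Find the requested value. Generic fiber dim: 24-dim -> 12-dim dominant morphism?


dim(fiber)=dim(X)-dim(Y)=24-12=12


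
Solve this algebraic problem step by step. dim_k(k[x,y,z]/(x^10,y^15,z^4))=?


Basis: x^iy^jz^k, i<10,j<15,k<4
10*15*4=600


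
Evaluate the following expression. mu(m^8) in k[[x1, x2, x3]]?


C(n+d-1,d)=C(10,8)=45


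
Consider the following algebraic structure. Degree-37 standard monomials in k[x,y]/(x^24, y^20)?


k[x,y], I = (x^24, y^20), d = 37
Need i < 24 and d-i < 20.
Range: 18 <= i <= 23.
H(37) = 6


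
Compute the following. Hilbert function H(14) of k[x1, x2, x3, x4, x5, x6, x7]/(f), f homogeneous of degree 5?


C(20,6)-C(15,6)=38760-5005=33755


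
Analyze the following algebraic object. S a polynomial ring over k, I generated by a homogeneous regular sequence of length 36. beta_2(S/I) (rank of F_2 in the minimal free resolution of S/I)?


Regular sequence => Koszul complex is the minimal free resolution.
Syz_1 minimally generated by Koszul relations f_i*e_j - f_j*e_i (i<j): mu(Syz_1) = beta_2 = C(m,2) = m(m-1)/2
m=36
36*35/2 = 630


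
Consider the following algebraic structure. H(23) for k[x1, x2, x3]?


C(d+n-1,n-1)=C(25,2)=300


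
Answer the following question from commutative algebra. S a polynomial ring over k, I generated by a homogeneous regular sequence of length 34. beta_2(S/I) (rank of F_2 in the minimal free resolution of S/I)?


Regular sequence => Koszul complex is the minimal free resolution.
Syz_1 minimally generated by Koszul relations f_i*e_j - f_j*e_i (i<j): mu(Syz_1) = beta_2 = C(m,2) = m(m-1)/2
m=34
34*33/2 = 561


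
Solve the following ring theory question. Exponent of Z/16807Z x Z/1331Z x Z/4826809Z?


Exponent = lcm of the cyclic orders; pairwise coprime => product.
7^5*11^3*13^6=16807*1331*4826809=107976282066653


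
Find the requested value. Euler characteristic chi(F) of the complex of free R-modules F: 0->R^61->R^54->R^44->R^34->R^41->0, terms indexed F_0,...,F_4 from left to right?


chi = sum (-1)^i * rank:
(-1)^0*61=61
(-1)^1*54=-54
(-1)^2*44=44
(-1)^3*34=-34
(-1)^4*41=41
chi=58


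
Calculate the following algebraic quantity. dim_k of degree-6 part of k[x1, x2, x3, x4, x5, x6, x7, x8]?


C(d+n-1,n-1)=C(13,7)=1716


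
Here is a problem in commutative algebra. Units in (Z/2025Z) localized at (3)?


Local ring = Z/81Z.
phi(81) = 3^3*(3-1) = 54


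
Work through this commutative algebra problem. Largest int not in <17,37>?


gcd(17,37)=1 => F=ab-a-b=17*37-17-37=629-54=575


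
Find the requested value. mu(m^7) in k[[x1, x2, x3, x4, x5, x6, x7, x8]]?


C(n+d-1,d)=C(14,7)=3432


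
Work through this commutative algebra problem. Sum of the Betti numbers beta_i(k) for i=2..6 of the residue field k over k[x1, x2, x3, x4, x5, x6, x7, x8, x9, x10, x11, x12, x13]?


Koszul resolution: beta_i(k)=C(n,i), n=13
C(13,2)=78, C(13,3)=286, C(13,4)=715, C(13,5)=1287, C(13,6)=1716
Sum=4082


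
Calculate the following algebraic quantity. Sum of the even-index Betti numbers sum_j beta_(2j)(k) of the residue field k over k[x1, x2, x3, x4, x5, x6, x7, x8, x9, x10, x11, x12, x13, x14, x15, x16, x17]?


Koszul resolution: beta_i(k)=C(n,i), n=17
sum_even C(17,i) = 2^(n-1) = 2^16 = 65536


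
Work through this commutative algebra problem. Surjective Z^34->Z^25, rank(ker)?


rank(ker) = 34-25 = 9


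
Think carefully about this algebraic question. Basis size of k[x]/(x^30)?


Basis: 1,x,...,x^29
dim=30


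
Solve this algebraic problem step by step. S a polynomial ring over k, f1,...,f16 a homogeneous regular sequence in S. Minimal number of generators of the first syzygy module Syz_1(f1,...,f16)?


Regular sequence => Koszul complex is the minimal free resolution.
Syz_1 minimally generated by Koszul relations f_i*e_j - f_j*e_i (i<j): mu(Syz_1) = beta_2 = C(m,2) = m(m-1)/2
m=16
16*15/2 = 120


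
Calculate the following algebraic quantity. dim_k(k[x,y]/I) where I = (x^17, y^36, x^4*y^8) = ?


k[x,y]/I, I = (x^17, y^36, x^4*y^8)
Rect: 17x36=612. Corner: (17-4)x(36-8)=364.
dim = 612-364 = 248


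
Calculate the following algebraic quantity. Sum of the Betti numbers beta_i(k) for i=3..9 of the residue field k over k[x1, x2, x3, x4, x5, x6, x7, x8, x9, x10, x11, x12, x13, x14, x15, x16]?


Koszul resolution: beta_i(k)=C(n,i), n=16
C(16,3)=560, C(16,4)=1820, C(16,5)=4368, C(16,6)=8008, C(16,7)=11440, C(16,8)=12870, C(16,9)=11440
Sum=50506


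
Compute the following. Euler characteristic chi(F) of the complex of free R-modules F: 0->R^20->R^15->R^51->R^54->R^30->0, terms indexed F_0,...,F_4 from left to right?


chi = sum (-1)^i * rank:
(-1)^0*20=20
(-1)^1*15=-15
(-1)^2*51=51
(-1)^3*54=-54
(-1)^4*30=30
chi=32


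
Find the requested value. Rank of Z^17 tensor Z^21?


rank(M(x)N) = rank(M)*rank(N)
17*21 = 357


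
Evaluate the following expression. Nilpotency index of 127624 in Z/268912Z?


127624^k mod 268912:
k=1: 127624
k=2: 154448
k=3: 21952
k=4: 76832
k=5: 0
First zero at k = 5


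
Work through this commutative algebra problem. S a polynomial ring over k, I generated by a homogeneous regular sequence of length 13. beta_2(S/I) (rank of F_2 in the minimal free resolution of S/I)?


Regular sequence => Koszul complex is the minimal free resolution.
Syz_1 minimally generated by Koszul relations f_i*e_j - f_j*e_i (i<j): mu(Syz_1) = beta_2 = C(m,2) = m(m-1)/2
m=13
13*12/2 = 78


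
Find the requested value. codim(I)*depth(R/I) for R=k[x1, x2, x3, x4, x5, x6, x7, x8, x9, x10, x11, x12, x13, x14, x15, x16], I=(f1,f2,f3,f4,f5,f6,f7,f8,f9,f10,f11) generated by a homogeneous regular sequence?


codim=11, depth=dim(R/I)=16-11=5
Product=11*5=55


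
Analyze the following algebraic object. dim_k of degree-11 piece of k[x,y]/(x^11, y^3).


k[x,y], I = (x^11, y^3), d = 11
Need i < 11 and d-i < 3.
Range: 9 <= i <= 10.
H(11) = 2


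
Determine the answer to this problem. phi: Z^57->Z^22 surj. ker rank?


rank(ker) = 57-22 = 35


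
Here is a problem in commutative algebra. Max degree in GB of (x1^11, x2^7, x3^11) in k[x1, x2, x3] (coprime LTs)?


Pure powers, coprime LTs => already GB.
Degrees: 11, 7, 11
Max=11


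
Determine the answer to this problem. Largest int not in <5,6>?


gcd(5,6)=1 => F=ab-a-b=5*6-5-6=30-11=19


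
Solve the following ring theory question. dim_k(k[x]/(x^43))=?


Basis: 1,x,...,x^42
dim=43


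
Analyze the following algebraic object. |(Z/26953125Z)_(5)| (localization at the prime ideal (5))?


5-primary part: 26953125=5^8*69
Size=5^8=390625


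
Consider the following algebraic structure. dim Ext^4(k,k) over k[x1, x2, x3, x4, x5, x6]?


C(n,i)=C(6,4)=15


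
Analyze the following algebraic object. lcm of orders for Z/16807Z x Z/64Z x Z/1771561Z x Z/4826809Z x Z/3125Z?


Exponent = lcm of the cyclic orders; pairwise coprime => product.
7^5*2^6*11^6*13^6*5^5=16807*64*1771561*4826809*3125=28743286286143028600000


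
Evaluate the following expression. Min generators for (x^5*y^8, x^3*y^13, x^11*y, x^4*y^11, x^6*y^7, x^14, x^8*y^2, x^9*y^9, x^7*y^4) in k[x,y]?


Remove redundant (divisible by others).
x^9*y^9 redundant.
Min: x^14, x^11*y, x^8*y^2, x^7*y^4, x^6*y^7, x^5*y^8, x^4*y^11, x^3*y^13
Count=8


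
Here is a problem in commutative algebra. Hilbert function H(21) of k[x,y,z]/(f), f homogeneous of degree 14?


C(23,2)-C(9,2)=253-36=217


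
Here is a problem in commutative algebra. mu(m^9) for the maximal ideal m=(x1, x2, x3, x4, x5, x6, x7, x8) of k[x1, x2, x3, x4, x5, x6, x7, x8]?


Graded Nakayama: mu(m^d) = dim_k (m^d/m^(d+1)) = #degree-9 monomials in 8 vars
C(n+d-1,d)=C(16,9)=11440


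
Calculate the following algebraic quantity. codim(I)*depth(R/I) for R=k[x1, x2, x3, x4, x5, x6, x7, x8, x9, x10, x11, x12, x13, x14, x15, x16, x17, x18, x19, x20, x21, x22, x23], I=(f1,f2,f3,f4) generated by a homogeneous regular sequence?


codim=4, depth=dim(R/I)=23-4=19
Product=4*19=76


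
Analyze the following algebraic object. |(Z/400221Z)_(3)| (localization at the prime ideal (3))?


3-primary part: 400221=3^8*61
Size=3^8=6561


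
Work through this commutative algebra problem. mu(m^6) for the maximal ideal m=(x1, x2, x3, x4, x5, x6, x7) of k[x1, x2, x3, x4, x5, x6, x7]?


Graded Nakayama: mu(m^d) = dim_k (m^d/m^(d+1)) = #degree-6 monomials in 7 vars
C(n+d-1,d)=C(12,6)=924


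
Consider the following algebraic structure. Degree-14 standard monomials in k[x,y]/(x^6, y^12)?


k[x,y], I = (x^6, y^12), d = 14
Need i < 6 and d-i < 12.
Range: 3 <= i <= 5.
H(14) = 3


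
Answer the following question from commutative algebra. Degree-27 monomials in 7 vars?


C(d+n-1,n-1)=C(33,6)=1107568


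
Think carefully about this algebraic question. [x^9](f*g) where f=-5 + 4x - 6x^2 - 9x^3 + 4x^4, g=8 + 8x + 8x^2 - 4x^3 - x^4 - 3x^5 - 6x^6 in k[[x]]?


[x^9] = sum a_i*b_j, i+j=9
  -9*-6=54
  4*-3=-12
Sum=42


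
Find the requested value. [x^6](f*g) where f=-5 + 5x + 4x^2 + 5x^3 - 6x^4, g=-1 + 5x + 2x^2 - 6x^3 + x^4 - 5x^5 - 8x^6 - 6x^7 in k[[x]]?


[x^6] = sum a_i*b_j, i+j=6
  -5*-8=40
  5*-5=-25
  4*1=4
  5*-6=-30
  -6*2=-12
Sum=-23


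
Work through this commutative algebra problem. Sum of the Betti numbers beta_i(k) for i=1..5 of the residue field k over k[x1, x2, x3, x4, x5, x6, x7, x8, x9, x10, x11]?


Koszul resolution: beta_i(k)=C(n,i), n=11
C(11,1)=11, C(11,2)=55, C(11,3)=165, C(11,4)=330, C(11,5)=462
Sum=1023


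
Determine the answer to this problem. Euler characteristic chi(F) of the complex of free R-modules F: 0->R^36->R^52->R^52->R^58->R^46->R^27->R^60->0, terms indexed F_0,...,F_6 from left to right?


chi = sum (-1)^i * rank:
(-1)^0*36=36
(-1)^1*52=-52
(-1)^2*52=52
(-1)^3*58=-58
(-1)^4*46=46
(-1)^5*27=-27
(-1)^6*60=60
chi=57


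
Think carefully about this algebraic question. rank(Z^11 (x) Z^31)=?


rank(M(x)N) = rank(M)*rank(N)
11*31 = 341


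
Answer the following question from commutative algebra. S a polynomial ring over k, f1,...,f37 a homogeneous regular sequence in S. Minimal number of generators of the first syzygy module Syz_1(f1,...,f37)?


Regular sequence => Koszul complex is the minimal free resolution.
Syz_1 minimally generated by Koszul relations f_i*e_j - f_j*e_i (i<j): mu(Syz_1) = beta_2 = C(m,2) = m(m-1)/2
m=37
37*36/2 = 666


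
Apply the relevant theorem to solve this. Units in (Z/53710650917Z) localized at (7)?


Local ring = Z/40353607Z.
phi(40353607) = 7^8*(7-1) = 34588806


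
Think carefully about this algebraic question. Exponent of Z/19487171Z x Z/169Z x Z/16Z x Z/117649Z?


Exponent = lcm of the cyclic orders; pairwise coprime => product.
11^7*13^2*2^4*7^6=19487171*169*16*117649=6199315273367216


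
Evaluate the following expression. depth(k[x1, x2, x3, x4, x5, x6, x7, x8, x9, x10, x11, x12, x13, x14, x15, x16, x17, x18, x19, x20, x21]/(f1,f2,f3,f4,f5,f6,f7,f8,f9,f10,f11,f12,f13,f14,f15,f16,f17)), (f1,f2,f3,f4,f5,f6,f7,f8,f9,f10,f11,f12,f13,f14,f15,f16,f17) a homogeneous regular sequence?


depth(R)=21
depth(R/I)=21-17=4


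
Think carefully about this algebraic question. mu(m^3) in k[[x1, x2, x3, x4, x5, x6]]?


C(n+d-1,d)=C(8,3)=56


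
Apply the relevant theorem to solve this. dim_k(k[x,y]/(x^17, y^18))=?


Basis: x^i*y^j, i<17, j<18
17*18=306


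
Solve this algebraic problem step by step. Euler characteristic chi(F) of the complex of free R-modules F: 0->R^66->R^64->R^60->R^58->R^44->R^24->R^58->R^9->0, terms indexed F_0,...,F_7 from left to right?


chi = sum (-1)^i * rank:
(-1)^0*66=66
(-1)^1*64=-64
(-1)^2*60=60
(-1)^3*58=-58
(-1)^4*44=44
(-1)^5*24=-24
(-1)^6*58=58
(-1)^7*9=-9
chi=73


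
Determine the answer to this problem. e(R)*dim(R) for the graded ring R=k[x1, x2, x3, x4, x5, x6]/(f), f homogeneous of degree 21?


e(R)=deg(f)=21, dim(R)=6-1=5
e*dim=21*5=105


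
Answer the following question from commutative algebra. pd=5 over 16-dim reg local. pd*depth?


pd+depth=16
depth=16-5=11
pd*depth=5*11=55


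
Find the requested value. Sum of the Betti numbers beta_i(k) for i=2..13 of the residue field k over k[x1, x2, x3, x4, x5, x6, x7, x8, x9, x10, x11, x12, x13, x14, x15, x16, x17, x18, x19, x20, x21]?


Koszul resolution: beta_i(k)=C(n,i), n=21
C(21,2)=210, C(21,3)=1330, C(21,4)=5985, C(21,5)=20349, C(21,6)=54264, C(21,7)=116280, C(21,8)=203490, C(21,9)=293930, C(21,10)=352716, C(21,11)=352716, C(21,12)=293930, C(21,13)=203490
Sum=1898690


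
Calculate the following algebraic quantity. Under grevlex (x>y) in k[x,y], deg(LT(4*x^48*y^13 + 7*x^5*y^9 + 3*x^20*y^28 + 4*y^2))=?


LT: 4*x^48*y^13
deg_x=48, deg_y=13
Total=48+13=61


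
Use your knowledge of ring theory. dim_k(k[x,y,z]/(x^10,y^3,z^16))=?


Basis: x^iy^jz^k, i<10,j<3,k<16
10*3*16=480


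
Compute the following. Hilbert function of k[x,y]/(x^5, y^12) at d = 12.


k[x,y], I = (x^5, y^12), d = 12
Need i < 5 and d-i < 12.
Range: 1 <= i <= 4.
H(12) = 4


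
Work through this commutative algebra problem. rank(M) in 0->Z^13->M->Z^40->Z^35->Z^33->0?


Alt sum=0:
(-1)^0*13 + (-1)^1*? + (-1)^2*40 + (-1)^3*35 + (-1)^4*33=0
rank(M)=51


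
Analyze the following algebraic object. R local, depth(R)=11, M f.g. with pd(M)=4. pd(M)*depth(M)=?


pd+depth=11
depth=11-4=7
pd*depth=4*7=28


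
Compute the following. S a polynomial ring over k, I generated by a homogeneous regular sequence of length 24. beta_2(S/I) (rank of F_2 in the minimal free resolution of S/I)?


Regular sequence => Koszul complex is the minimal free resolution.
Syz_1 minimally generated by Koszul relations f_i*e_j - f_j*e_i (i<j): mu(Syz_1) = beta_2 = C(m,2) = m(m-1)/2
m=24
24*23/2 = 276
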